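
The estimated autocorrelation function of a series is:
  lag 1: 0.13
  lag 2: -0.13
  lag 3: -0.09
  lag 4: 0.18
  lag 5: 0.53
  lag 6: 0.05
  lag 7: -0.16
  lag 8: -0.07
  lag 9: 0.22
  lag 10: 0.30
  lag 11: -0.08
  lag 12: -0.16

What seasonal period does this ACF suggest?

5

The largest autocorrelation is r_5 = 0.53, with a weaker echo at lag 10 (0.30); the remaining lags stay at or below 0.22.
The dominant spike at lag 5 indicates a seasonal period of 5.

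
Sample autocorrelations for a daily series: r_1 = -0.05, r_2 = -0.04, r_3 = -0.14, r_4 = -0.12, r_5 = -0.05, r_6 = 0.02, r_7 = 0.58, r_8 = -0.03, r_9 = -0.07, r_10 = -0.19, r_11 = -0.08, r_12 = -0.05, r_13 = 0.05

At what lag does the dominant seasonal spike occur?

7

The largest autocorrelation is r_7 = 0.58; the remaining lags stay at or below 0.05.
The dominant spike at lag 7 indicates a seasonal period of 7.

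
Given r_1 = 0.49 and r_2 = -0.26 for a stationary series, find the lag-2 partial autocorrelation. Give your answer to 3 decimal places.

-0.658

φ_{22} = (r_2 − r_1²) / (1 − r_1²)
r_1² = (0.49)² = 0.2401
Numerator = -0.26 − 0.2401 = -0.5001; denominator = 1 − 0.2401 = 0.7599
φ_{22} = -0.5001 / 0.7599 = -0.658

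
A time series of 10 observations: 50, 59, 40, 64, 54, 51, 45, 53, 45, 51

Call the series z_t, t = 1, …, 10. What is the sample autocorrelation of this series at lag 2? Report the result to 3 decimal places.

Mean z̄ = (50 + 59 + 40 + 64 + 54 + 51 + 45 + 53 + 45 + 51)/10 = 51.2000
Numerator Σ_{t=1}^{8}(z_t−z̄)(z_{t+2}−z̄) = 99.7200
Denominator Σ(z_t−z̄)² = 439.6000
r_2 = 99.7200 / 439.6000 = 0.227

0.227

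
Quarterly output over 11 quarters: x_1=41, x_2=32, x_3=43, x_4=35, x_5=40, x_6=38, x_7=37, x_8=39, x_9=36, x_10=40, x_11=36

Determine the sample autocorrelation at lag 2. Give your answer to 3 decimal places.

Mean x̄ = (41 + 32 + 43 + 35 + 40 + 38 + 37 + 39 + 36 + 40 + 36)/11 = 37.9091
Numerator Σ_{t=1}^{9}(x_t−x̄)(x_{t+2}−x̄) = 49.1653
Denominator Σ(x_t−x̄)² = 96.9091
r_2 = 49.1653 / 96.9091 = 0.507

0.507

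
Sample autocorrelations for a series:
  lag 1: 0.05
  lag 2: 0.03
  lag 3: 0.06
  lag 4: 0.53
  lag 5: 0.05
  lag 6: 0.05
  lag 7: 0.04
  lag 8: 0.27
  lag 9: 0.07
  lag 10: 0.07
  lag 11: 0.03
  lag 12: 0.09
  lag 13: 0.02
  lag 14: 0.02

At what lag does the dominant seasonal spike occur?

4

The largest autocorrelation is r_4 = 0.53, with a weaker echo at lag 8 (0.27); the remaining lags stay at or below 0.09.
The dominant spike at lag 4 indicates a seasonal period of 4.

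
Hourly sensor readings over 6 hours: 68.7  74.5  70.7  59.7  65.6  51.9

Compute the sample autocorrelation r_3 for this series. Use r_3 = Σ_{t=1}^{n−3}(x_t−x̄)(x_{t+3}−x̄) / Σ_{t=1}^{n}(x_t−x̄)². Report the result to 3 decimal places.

-0.264

Mean x̄ = (68.7 + 74.5 + 70.7 + 59.7 + 65.6 + 51.9)/6 = 65.1833
Deviations from mean: 3.5167, 9.3167, 5.5167, -5.4833, 0.4167, -13.2833
Σ(x_t−x̄)(x_{t+3}−x̄) = (-19.2831) + (3.8819) + (-73.2797) = -88.6808
Denominator Σ(x_t−x̄)² = 336.2883
r_3 = -88.6808 / 336.2883 = -0.264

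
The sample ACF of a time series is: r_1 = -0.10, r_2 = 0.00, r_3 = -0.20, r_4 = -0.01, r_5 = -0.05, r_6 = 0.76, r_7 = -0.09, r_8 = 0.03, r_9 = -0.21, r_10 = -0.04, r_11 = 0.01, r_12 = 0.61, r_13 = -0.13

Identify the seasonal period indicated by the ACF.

The largest autocorrelation is r_6 = 0.76, with a weaker echo at lag 12 (0.61); the remaining lags stay at or below 0.03.
The dominant spike at lag 6 indicates a seasonal period of 6.

6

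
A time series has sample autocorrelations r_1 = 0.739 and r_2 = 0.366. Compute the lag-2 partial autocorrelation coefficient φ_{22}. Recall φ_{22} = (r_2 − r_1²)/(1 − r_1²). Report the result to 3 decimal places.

φ_{22} = (r_2 − r_1²) / (1 − r_1²)
r_1² = (0.739)² = 0.546121
Numerator = 0.366 − 0.5461 = -0.1801; denominator = 1 − 0.5461 = 0.4539
φ_{22} = -0.1801 / 0.4539 = -0.397

-0.397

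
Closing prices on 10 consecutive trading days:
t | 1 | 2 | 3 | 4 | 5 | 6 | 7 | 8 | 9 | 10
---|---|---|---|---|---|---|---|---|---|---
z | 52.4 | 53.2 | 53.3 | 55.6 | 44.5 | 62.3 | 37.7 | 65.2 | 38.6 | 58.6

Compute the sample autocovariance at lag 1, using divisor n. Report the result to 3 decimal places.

-69.814

Mean z̄ = (52.4 + 53.2 + 53.3 + 55.6 + 44.5 + 62.3 + 37.7 + 65.2 + 38.6 + 58.6)/10 = 52.1400
Σ_{t=1}^{9}(z_t−z̄)(z_{t+1}−z̄) = -698.1356
γ_1 = -698.1356 / 10 = -69.814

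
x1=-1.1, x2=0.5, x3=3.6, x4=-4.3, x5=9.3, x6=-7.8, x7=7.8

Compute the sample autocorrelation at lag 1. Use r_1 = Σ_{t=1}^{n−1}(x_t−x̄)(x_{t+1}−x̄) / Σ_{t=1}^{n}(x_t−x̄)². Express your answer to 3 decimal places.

-0.821

Mean x̄ = (-1.1 + 0.5 + 3.6 − 4.3 + 9.3 − 7.8 + 7.8)/7 = 1.1429
Deviations from mean: -2.2429, -0.6429, 2.4571, -5.4429, 8.1571, -8.9429, 6.6571
Numerator Σ_{t=1}^{6}(x_t−x̄)(x_{t+1}−x̄) = -190.3918
Denominator Σ(x_t−x̄)² = 231.9371
r_1 = -190.3918 / 231.9371 = -0.821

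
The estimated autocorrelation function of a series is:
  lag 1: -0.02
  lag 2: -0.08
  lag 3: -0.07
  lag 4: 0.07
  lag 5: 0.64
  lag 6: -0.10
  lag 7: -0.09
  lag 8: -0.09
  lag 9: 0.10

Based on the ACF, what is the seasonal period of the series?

The largest autocorrelation is r_5 = 0.64; the remaining lags stay at or below 0.10.
The dominant spike at lag 5 indicates a seasonal period of 5.

5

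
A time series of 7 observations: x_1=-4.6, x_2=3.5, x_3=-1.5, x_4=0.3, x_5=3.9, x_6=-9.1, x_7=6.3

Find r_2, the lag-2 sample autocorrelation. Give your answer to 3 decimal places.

Mean x̄ = (-4.6 + 3.5 − 1.5 + 0.3 + 3.9 − 9.1 + 6.3)/7 = -0.1714
Deviations from mean: -4.4286, 3.6714, -1.3286, 0.4714, 4.0714, -8.9286, 6.4714
Σ(x_t−x̄)(x_{t+2}−x̄) = (5.8837) + (1.7308) + (-5.4092) + (-4.2092) + (26.3480) = 24.3441
Denominator Σ(x_t−x̄)² = 173.2543
r_2 = 24.3441 / 173.2543 = 0.141

0.141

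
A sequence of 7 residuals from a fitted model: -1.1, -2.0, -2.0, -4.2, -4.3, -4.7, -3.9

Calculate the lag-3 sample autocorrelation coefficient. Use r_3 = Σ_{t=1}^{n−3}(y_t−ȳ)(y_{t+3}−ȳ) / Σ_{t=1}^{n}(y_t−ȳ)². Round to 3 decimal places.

Mean ȳ = (-1.1 − 2.0 − 2.0 − 4.2 − 4.3 − 4.7 − 3.9)/7 = -3.1714
Deviations from mean: 2.0714, 1.1714, 1.1714, -1.0286, -1.1286, -1.5286, -0.7286
Σ(y_t−ȳ)(y_{t+3}−ȳ) = (-2.1306) + (-1.3220) + (-1.7906) + (0.7494) = -4.4939
Denominator Σ(y_t−ȳ)² = 12.2343
r_3 = -4.4939 / 12.2343 = -0.367

-0.367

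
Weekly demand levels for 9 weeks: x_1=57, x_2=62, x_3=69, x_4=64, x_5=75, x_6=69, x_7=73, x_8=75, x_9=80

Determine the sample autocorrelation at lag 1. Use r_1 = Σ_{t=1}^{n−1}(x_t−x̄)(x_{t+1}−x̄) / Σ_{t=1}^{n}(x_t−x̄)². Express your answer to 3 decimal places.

Mean x̄ = (57 + 62 + 69 + 64 + 75 + 69 + 73 + 75 + 80)/9 = 69.3333
Numerator Σ_{t=1}^{8}(x_t−x̄)(x_{t+1}−x̄) = 142.5556
Denominator Σ(x_t−x̄)² = 426.0000
r_1 = 142.5556 / 426.0000 = 0.335

0.335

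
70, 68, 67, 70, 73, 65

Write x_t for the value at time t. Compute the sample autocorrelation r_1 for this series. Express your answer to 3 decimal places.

-0.327

Mean x̄ = (70 + 68 + 67 + 70 + 73 + 65)/6 = 68.8333
Deviations from mean: 1.1667, -0.8333, -1.8333, 1.1667, 4.1667, -3.8333
Σ(x_t−x̄)(x_{t+1}−x̄) = (-0.9722) + (1.5278) + (-2.1389) + (4.8611) + (-15.9722) = -12.6944
Denominator Σ(x_t−x̄)² = 38.8333
r_1 = -12.6944 / 38.8333 = -0.327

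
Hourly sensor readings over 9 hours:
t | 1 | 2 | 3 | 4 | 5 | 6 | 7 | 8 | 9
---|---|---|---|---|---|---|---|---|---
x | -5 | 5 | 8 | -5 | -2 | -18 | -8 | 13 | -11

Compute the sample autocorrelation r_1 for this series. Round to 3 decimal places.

-0.140

Mean x̄ = (-5 + 5 + 8 − 5 − 2 − 18 − 8 + 13 − 11)/9 = -2.5556
Numerator Σ_{t=1}^{8}(x_t−x̄)(x_{t+1}−x̄) = -106.4198
Denominator Σ(x_t−x̄)² = 762.2222
r_1 = -106.4198 / 762.2222 = -0.140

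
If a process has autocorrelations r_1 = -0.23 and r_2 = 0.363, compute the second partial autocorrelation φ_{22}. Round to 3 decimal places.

0.327

φ_{22} = (r_2 − r_1²) / (1 − r_1²)
r_1² = (-0.23)² = 0.0529
Numerator = 0.363 − 0.0529 = 0.3101; denominator = 1 − 0.0529 = 0.9471
φ_{22} = 0.3101 / 0.9471 = 0.327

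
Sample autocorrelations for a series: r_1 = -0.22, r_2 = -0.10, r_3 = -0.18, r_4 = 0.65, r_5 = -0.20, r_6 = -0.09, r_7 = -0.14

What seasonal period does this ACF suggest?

The largest autocorrelation is r_4 = 0.65; the remaining lags stay at or below -0.09.
The dominant spike at lag 4 indicates a seasonal period of 4.

4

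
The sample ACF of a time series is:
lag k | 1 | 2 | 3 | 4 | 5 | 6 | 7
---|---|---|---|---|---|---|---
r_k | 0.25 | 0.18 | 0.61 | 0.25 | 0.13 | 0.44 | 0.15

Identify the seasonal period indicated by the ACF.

The largest autocorrelation is r_3 = 0.61, with a weaker echo at lag 6 (0.44); the remaining lags stay at or below 0.25. The elevated value at lag 1 (0.25), dropping to 0.18 at lag 2, reflects decaying short-term dependence rather than seasonality.
The dominant spike at lag 3 indicates a seasonal period of 3.

3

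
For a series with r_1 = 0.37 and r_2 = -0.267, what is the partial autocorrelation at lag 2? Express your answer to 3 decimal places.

φ_{22} = (r_2 − r_1²) / (1 − r_1²)
r_1² = (0.37)² = 0.1369
Numerator = -0.267 − 0.1369 = -0.4039; denominator = 1 − 0.1369 = 0.8631
φ_{22} = -0.4039 / 0.8631 = -0.468

-0.468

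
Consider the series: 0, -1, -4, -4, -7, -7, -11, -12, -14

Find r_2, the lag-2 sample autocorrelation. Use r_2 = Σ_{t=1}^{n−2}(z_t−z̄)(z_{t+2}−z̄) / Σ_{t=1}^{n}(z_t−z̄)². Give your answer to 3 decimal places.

Mean z̄ = (0 − 1 − 4 − 4 − 7 − 7 − 11 − 12 − 14)/9 = -6.6667
Numerator Σ_{t=1}^{7}(z_t−z̄)(z_{t+2}−z̄) = 66.1111
Denominator Σ(z_t−z̄)² = 192.0000
r_2 = 66.1111 / 192.0000 = 0.344

0.344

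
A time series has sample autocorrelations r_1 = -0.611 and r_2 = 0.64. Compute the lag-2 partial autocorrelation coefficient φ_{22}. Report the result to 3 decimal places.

φ_{22} = (r_2 − r_1²) / (1 − r_1²)
r_1² = (-0.611)² = 0.373321
Numerator = 0.64 − 0.3733 = 0.2667; denominator = 1 − 0.3733 = 0.6267
φ_{22} = 0.2667 / 0.6267 = 0.426

0.426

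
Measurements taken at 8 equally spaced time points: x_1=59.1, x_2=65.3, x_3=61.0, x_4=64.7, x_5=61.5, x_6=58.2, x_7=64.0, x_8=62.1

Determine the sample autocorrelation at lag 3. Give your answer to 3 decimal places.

-0.007

Mean x̄ = (59.1 + 65.3 + 61.0 + 64.7 + 61.5 + 58.2 + 64.0 + 62.1)/8 = 61.9875
Σ(x_t−x̄)(x_{t+3}−x̄) = (-7.8323) + (-1.6148) + (3.7402) + (5.4589) + (-0.0548) = -0.3030
Denominator Σ(x_t−x̄)² = 46.2888
r_3 = -0.3030 / 46.2888 = -0.007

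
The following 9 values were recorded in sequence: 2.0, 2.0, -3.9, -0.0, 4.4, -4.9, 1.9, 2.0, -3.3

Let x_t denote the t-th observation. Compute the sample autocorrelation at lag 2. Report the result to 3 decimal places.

Mean x̄ = (2.0 + 2.0 − 3.9 − 0.0 + 4.4 − 4.9 + 1.9 + 2.0 − 3.3)/9 = 0.0222
Numerator Σ_{t=1}^{7}(x_t−x̄)(x_{t+2}−x̄) = -32.6154
Denominator Σ(x_t−x̄)² = 85.0756
r_2 = -32.6154 / 85.0756 = -0.383

-0.383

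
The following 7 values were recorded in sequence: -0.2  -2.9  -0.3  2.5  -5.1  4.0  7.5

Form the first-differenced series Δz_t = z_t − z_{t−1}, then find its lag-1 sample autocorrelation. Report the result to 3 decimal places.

-0.418

First differences Δz: -2.7, 2.6, 2.8, -7.6, 9.1, 3.5
Mean of differences = 1.2833
Numerator Σ(Δz_t−Δz̄)(Δz_{t+1}−Δz̄) = -68.8319
Denominator Σ(Δz_t−Δz̄)² = 164.8283
r_1(Δz) = -68.8319 / 164.8283 = -0.418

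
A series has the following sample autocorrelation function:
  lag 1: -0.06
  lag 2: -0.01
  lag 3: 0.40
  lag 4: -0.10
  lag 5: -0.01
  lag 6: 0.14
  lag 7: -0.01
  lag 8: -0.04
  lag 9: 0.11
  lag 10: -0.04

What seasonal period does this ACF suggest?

The largest autocorrelation is r_3 = 0.40; the remaining lags stay at or below 0.14.
The dominant spike at lag 3 indicates a seasonal period of 3.

3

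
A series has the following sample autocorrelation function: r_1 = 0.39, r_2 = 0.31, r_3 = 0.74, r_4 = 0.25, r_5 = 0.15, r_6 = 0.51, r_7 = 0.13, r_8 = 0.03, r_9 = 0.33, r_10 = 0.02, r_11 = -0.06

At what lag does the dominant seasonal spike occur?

The largest autocorrelation is r_3 = 0.74, with a weaker echo at lag 6 (0.51); the remaining lags stay at or below 0.39. The elevated value at lag 1 (0.39), dropping to 0.31 at lag 2, reflects decaying short-term dependence rather than seasonality.
The dominant spike at lag 3 indicates a seasonal period of 3.

3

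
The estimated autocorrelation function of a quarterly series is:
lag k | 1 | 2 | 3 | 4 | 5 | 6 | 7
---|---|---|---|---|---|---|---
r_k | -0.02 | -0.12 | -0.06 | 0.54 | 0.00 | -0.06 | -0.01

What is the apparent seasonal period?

The largest autocorrelation is r_4 = 0.54; the remaining lags stay at or below 0.00.
The dominant spike at lag 4 indicates a seasonal period of 4.

4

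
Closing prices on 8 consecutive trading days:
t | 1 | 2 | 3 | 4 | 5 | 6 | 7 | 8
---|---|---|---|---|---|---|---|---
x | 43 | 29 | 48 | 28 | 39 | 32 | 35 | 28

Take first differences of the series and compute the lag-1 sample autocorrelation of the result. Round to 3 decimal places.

First differences Δx: -14, 19, -20, 11, -7, 3, -7
Mean of differences = -2.1429
Numerator Σ(Δx_t−Δx̄)(Δx_{t+1}−Δx̄) = -976.7347
Denominator Σ(Δx_t−Δx̄)² = 1152.8571
r_1(Δx) = -976.7347 / 1152.8571 = -0.847

-0.847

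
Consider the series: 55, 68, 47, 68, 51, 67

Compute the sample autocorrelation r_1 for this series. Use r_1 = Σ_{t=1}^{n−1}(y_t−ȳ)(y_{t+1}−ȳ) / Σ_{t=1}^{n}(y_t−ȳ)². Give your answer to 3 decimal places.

-0.862

Mean ȳ = (55 + 68 + 47 + 68 + 51 + 67)/6 = 59.3333
Deviations from mean: -4.3333, 8.6667, -12.3333, 8.6667, -8.3333, 7.6667
Numerator Σ_{t=1}^{5}(y_t−ȳ)(y_{t+1}−ȳ) = -387.4444
Denominator Σ(y_t−ȳ)² = 449.3333
r_1 = -387.4444 / 449.3333 = -0.862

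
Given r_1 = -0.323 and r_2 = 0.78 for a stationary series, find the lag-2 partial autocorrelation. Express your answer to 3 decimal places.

φ_{22} = (r_2 − r_1²) / (1 − r_1²)
r_1² = (-0.323)² = 0.104329
Numerator = 0.78 − 0.1043 = 0.6757; denominator = 1 − 0.1043 = 0.8957
φ_{22} = 0.6757 / 0.8957 = 0.754

0.754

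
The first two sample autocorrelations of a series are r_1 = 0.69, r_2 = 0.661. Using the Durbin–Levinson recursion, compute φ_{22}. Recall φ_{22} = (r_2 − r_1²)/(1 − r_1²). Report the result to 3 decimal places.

φ_{22} = (r_2 − r_1²) / (1 − r_1²)
r_1² = (0.69)² = 0.4761
Numerator = 0.661 − 0.4761 = 0.1849; denominator = 1 − 0.4761 = 0.5239
φ_{22} = 0.1849 / 0.5239 = 0.353

0.353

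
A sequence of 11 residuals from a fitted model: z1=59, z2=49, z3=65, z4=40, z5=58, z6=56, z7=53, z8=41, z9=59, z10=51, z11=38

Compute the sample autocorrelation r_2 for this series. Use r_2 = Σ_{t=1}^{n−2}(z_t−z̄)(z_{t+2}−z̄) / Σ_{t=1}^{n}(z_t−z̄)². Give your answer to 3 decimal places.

Mean z̄ = (59 + 49 + 65 + 40 + 58 + 56 + 53 + 41 + 59 + 51 + 38)/11 = 51.7273
Numerator Σ_{t=1}^{9}(z_t−z̄)(z_{t+2}−z̄) = 41.0331
Denominator Σ(z_t−z̄)² = 790.1818
r_2 = 41.0331 / 790.1818 = 0.052

0.052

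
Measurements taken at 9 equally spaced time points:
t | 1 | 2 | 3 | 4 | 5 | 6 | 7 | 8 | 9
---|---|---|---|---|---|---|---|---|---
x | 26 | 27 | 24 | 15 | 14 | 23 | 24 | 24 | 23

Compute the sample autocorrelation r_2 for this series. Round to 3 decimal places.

-0.357

Mean x̄ = (26 + 27 + 24 + 15 + 14 + 23 + 24 + 24 + 23)/9 = 22.2222
Numerator Σ_{t=1}^{7}(x_t−x̄)(x_{t+2}−x̄) = -59.8765
Denominator Σ(x_t−x̄)² = 167.5556
r_2 = -59.8765 / 167.5556 = -0.357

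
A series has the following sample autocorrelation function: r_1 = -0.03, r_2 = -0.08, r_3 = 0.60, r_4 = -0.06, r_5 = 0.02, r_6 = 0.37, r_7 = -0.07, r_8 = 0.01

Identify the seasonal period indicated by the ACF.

3

The largest autocorrelation is r_3 = 0.60, with a weaker echo at lag 6 (0.37); the remaining lags stay at or below 0.02.
The dominant spike at lag 3 indicates a seasonal period of 3.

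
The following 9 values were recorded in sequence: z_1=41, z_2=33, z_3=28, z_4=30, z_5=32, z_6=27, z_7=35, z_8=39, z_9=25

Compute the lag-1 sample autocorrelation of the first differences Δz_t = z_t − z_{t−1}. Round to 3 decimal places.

-0.087

First differences Δz: -8, -5, 2, 2, -5, 8, 4, -14
Mean of differences = -2.0000
Numerator Σ(Δz_t−Δz̄)(Δz_{t+1}−Δz̄) = -32.0000
Denominator Σ(Δz_t−Δz̄)² = 366.0000
r_1(Δz) = -32.0000 / 366.0000 = -0.087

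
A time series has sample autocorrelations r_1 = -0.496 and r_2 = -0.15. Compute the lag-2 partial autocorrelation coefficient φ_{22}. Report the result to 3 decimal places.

φ_{22} = (r_2 − r_1²) / (1 − r_1²)
r_1² = (-0.496)² = 0.246016
Numerator = -0.15 − 0.2460 = -0.3960; denominator = 1 − 0.2460 = 0.7540
φ_{22} = -0.3960 / 0.7540 = -0.525

-0.525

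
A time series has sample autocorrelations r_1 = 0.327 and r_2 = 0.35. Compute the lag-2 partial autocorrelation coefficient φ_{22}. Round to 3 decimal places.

0.272

φ_{22} = (r_2 − r_1²) / (1 − r_1²)
r_1² = (0.327)² = 0.106929
Numerator = 0.35 − 0.1069 = 0.2431; denominator = 1 − 0.1069 = 0.8931
φ_{22} = 0.2431 / 0.8931 = 0.272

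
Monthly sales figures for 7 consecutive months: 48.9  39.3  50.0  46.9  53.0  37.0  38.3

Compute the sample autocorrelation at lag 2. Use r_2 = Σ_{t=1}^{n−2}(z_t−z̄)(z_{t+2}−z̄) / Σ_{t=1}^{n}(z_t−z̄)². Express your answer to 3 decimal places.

Mean z̄ = (48.9 + 39.3 + 50.0 + 46.9 + 53.0 + 37.0 + 38.3)/7 = 44.7714
Σ(z_t−z̄)(z_{t+2}−z̄) = (21.5865) + (-11.6463) + (43.0237) + (-16.5420) + (-53.2506) = -16.8288
Denominator Σ(z_t−z̄)² = 248.8343
r_2 = -16.8288 / 248.8343 = -0.068

-0.068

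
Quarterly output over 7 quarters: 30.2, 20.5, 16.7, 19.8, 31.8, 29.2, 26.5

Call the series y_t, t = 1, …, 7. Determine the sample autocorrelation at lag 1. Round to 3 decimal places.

Mean ȳ = (30.2 + 20.5 + 16.7 + 19.8 + 31.8 + 29.2 + 26.5)/7 = 24.9571
Σ(y_t−ȳ)(y_{t+1}−ȳ) = (-23.3682) + (36.8033) + (42.5833) + (-35.2896) + (29.0333) + (6.5461) = 56.3082
Denominator Σ(y_t−ȳ)² = 209.3371
r_1 = 56.3082 / 209.3371 = 0.269

0.269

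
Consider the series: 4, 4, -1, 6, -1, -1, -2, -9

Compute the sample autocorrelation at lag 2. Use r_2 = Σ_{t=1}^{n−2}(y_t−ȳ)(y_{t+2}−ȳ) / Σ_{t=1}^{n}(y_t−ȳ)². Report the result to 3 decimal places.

0.167

Mean ȳ = (4 + 4 − 1 + 6 − 1 − 1 − 2 − 9)/8 = 0.0000
Deviations from mean: 4.0000, 4.0000, -1.0000, 6.0000, -1.0000, -1.0000, -2.0000, -9.0000
Numerator Σ_{t=1}^{6}(y_t−ȳ)(y_{t+2}−ȳ) = 26.0000
Denominator Σ(y_t−ȳ)² = 156.0000
r_2 = 26.0000 / 156.0000 = 0.167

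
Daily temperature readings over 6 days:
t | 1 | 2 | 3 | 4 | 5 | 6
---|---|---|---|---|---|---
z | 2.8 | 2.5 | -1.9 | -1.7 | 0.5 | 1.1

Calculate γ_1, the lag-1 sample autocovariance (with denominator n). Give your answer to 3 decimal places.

Mean z̄ = (2.8 + 2.5 − 1.9 − 1.7 + 0.5 + 1.1)/6 = 0.5500
Deviations: 2.2500, 1.9500, -2.4500, -2.2500, -0.0500, 0.5500
Σ_{t=1}^{5}(z_t−z̄)(z_{t+1}−z̄) = 5.2075
γ_1 = 5.2075 / 6 = 0.868

0.868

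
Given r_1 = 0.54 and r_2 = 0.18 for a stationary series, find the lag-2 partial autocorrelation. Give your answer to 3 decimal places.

φ_{22} = (r_2 − r_1²) / (1 − r_1²)
r_1² = (0.54)² = 0.2916
Numerator = 0.18 − 0.2916 = -0.1116; denominator = 1 − 0.2916 = 0.7084
φ_{22} = -0.1116 / 0.7084 = -0.158

-0.158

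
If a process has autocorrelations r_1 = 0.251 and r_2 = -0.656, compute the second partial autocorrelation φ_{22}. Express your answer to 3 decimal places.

-0.767

φ_{22} = (r_2 − r_1²) / (1 − r_1²)
r_1² = (0.251)² = 0.063001
Numerator = -0.656 − 0.0630 = -0.7190; denominator = 1 − 0.0630 = 0.9370
φ_{22} = -0.7190 / 0.9370 = -0.767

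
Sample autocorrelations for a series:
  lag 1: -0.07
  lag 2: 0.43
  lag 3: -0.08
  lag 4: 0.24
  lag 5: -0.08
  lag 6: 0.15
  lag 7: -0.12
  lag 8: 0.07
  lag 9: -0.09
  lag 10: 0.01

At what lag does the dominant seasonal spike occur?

The largest autocorrelation is r_2 = 0.43, with weaker echoes at lags 4 (0.24) and 6 (0.15); the remaining lags stay at or below 0.07.
The dominant spike at lag 2 indicates a seasonal period of 2.

2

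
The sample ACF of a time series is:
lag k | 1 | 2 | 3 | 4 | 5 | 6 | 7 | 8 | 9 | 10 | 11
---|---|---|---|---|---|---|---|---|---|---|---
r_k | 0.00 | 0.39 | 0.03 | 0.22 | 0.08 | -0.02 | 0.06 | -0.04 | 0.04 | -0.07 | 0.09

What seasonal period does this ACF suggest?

The largest autocorrelation is r_2 = 0.39, with a weaker echo at lag 4 (0.22); the remaining lags stay at or below 0.09.
The dominant spike at lag 2 indicates a seasonal period of 2.

2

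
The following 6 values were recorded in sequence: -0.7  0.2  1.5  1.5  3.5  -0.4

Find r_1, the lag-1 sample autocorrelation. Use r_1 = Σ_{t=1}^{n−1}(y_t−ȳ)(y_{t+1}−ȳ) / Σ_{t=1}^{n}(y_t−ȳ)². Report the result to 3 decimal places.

-0.071

Mean ȳ = (-0.7 + 0.2 + 1.5 + 1.5 + 3.5 − 0.4)/6 = 0.9333
Deviations from mean: -1.6333, -0.7333, 0.5667, 0.5667, 2.5667, -1.3333
Σ(y_t−ȳ)(y_{t+1}−ȳ) = (1.1978) + (-0.4156) + (0.3211) + (1.4544) + (-3.4222) = -0.8644
Denominator Σ(y_t−ȳ)² = 12.2133
r_1 = -0.8644 / 12.2133 = -0.071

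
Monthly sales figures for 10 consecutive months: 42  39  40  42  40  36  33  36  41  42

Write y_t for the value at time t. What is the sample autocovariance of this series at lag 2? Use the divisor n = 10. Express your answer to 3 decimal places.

Mean ȳ = (42 + 39 + 40 + 42 + 40 + 36 + 33 + 36 + 41 + 42)/10 = 39.1000
Σ_{t=1}^{8}(y_t−ȳ)(y_{t+2}−ȳ) = -22.3200
γ_2 = -22.3200 / 10 = -2.232

-2.232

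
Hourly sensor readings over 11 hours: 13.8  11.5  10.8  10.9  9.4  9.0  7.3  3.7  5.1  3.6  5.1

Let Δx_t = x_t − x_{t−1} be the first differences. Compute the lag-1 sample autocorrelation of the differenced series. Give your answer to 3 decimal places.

First differences Δx: -2.3, -0.7, 0.1, -1.5, -0.4, -1.7, -3.6, 1.4, -1.5, 1.5
Mean of differences = -0.8700
Numerator Σ(Δx_t−Δx̄)(Δx_{t+1}−Δx̄) = -8.2299
Denominator Σ(Δx_t−Δx̄)² = 22.9410
r_1(Δx) = -8.2299 / 22.9410 = -0.359

-0.359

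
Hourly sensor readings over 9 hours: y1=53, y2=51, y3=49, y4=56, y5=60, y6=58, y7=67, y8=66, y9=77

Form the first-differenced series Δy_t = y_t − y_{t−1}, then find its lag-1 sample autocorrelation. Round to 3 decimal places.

First differences Δy: -2, -2, 7, 4, -2, 9, -1, 11
Mean of differences = 3.0000
Numerator Σ(Δy_t−Δȳ)(Δy_{t+1}−Δȳ) = -82.0000
Denominator Σ(Δy_t−Δȳ)² = 208.0000
r_1(Δy) = -82.0000 / 208.0000 = -0.394

-0.394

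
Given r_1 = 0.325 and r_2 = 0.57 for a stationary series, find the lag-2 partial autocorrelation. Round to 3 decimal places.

0.519

φ_{22} = (r_2 − r_1²) / (1 − r_1²)
r_1² = (0.325)² = 0.105625
Numerator = 0.57 − 0.1056 = 0.4644; denominator = 1 − 0.1056 = 0.8944
φ_{22} = 0.4644 / 0.8944 = 0.519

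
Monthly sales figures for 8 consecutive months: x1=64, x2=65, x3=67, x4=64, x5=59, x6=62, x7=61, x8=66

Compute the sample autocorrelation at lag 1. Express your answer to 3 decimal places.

Mean x̄ = (64 + 65 + 67 + 64 + 59 + 62 + 61 + 66)/8 = 63.5000
Numerator Σ_{t=1}^{7}(x_t−x̄)(x_{t+1}−x̄) = 9.7500
Denominator Σ(x_t−x̄)² = 50.0000
r_1 = 9.7500 / 50.0000 = 0.195

0.195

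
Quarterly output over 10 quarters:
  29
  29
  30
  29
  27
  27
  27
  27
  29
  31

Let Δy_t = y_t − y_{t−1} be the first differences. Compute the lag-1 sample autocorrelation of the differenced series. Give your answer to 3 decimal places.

0.365

First differences Δy: 0, 1, -1, -2, 0, 0, 0, 2, 2
Mean of differences = 0.2222
Numerator Σ(Δy_t−Δȳ)(Δy_{t+1}−Δȳ) = 4.9506
Denominator Σ(Δy_t−Δȳ)² = 13.5556
r_1(Δy) = 4.9506 / 13.5556 = 0.365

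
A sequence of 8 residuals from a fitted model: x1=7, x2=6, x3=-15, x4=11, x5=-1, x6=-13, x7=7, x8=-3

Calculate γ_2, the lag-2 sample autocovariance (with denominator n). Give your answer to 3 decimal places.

-17.160

Mean x̄ = (7 + 6 − 15 + 11 − 1 − 13 + 7 − 3)/8 = -0.1250
Σ_{t=1}^{6}(x_t−x̄)(x_{t+2}−x̄) = -137.2813
γ_2 = -137.2813 / 8 = -17.160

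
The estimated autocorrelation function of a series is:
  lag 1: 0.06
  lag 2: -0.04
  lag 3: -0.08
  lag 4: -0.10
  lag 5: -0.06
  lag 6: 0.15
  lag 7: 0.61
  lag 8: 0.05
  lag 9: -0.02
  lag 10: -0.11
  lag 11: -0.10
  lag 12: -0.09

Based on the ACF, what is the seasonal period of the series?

7

The largest autocorrelation is r_7 = 0.61; the remaining lags stay at or below 0.15.
The dominant spike at lag 7 indicates a seasonal period of 7.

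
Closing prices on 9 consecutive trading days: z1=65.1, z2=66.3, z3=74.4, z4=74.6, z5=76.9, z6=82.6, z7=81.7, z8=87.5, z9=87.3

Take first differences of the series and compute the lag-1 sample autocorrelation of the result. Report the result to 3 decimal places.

-0.683

First differences Δz: 1.2, 8.1, 0.2, 2.3, 5.7, -0.9, 5.8, -0.2
Mean of differences = 2.7750
Numerator Σ(Δz_t−Δz̄)(Δz_{t+1}−Δz̄) = -53.1306
Denominator Σ(Δz_t−Δz̄)² = 77.7550
r_1(Δz) = -53.1306 / 77.7550 = -0.683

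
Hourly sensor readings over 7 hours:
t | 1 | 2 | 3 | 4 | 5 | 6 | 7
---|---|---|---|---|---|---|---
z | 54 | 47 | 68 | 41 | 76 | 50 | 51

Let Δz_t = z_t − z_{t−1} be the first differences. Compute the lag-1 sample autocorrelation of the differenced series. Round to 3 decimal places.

First differences Δz: -7, 21, -27, 35, -26, 1
Mean of differences = -0.5000
Numerator Σ(Δz_t−Δz̄)(Δz_{t+1}−Δz̄) = -2593.7500
Denominator Σ(Δz_t−Δz̄)² = 3119.5000
r_1(Δz) = -2593.7500 / 3119.5000 = -0.831

-0.831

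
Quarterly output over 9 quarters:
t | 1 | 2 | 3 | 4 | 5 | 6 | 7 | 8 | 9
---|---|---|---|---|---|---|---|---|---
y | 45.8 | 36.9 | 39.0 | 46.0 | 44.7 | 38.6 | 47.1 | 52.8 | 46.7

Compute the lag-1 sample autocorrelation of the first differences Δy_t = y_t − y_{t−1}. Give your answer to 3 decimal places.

-0.144

First differences Δy: -8.9, 2.1, 7.0, -1.3, -6.1, 8.5, 5.7, -6.1
Mean of differences = 0.1125
Numerator Σ(Δy_t−Δȳ)(Δy_{t+1}−Δȳ) = -45.1314
Denominator Σ(Δy_t−Δȳ)² = 313.3688
r_1(Δy) = -45.1314 / 313.3688 = -0.144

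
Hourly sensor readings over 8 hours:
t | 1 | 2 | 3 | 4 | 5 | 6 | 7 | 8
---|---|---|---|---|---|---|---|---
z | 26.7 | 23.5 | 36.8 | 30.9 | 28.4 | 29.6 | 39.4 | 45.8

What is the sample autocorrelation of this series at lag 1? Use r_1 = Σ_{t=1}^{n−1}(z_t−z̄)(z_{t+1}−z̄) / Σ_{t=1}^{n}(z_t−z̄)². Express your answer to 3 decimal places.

Mean z̄ = (26.7 + 23.5 + 36.8 + 30.9 + 28.4 + 29.6 + 39.4 + 45.8)/8 = 32.6375
Deviations from mean: -5.9375, -9.1375, 4.1625, -1.7375, -4.2375, -3.0375, 6.7625, 13.1625
Numerator Σ_{t=1}^{7}(z_t−z̄)(z_{t+1}−z̄) = 97.6911
Denominator Σ(z_t−z̄)² = 385.2588
r_1 = 97.6911 / 385.2588 = 0.254

0.254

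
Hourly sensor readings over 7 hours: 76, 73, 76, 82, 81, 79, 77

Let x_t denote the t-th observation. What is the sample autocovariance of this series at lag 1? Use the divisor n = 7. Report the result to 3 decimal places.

Mean x̄ = (76 + 73 + 76 + 82 + 81 + 79 + 77)/7 = 77.7143
Deviations: -1.7143, -4.7143, -1.7143, 4.2857, 3.2857, 1.2857, -0.7143
Σ_{t=1}^{6}(x_t−x̄)(x_{t+1}−x̄) = 26.2041
γ_1 = 26.2041 / 7 = 3.743

3.743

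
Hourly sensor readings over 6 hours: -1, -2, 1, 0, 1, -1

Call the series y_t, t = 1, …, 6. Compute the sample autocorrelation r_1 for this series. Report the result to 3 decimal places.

Mean ȳ = (-1 − 2 + 1 + 0 + 1 − 1)/6 = -0.3333
Deviations from mean: -0.6667, -1.6667, 1.3333, 0.3333, 1.3333, -0.6667
Σ(y_t−ȳ)(y_{t+1}−ȳ) = (1.1111) + (-2.2222) + (0.4444) + (0.4444) + (-0.8889) = -1.1111
Denominator Σ(y_t−ȳ)² = 7.3333
r_1 = -1.1111 / 7.3333 = -0.152

-0.152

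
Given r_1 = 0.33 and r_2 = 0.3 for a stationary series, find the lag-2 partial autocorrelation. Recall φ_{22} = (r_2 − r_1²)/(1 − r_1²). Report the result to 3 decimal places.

0.214

φ_{22} = (r_2 − r_1²) / (1 − r_1²)
r_1² = (0.33)² = 0.1089
Numerator = 0.3 − 0.1089 = 0.1911; denominator = 1 − 0.1089 = 0.8911
φ_{22} = 0.1911 / 0.8911 = 0.214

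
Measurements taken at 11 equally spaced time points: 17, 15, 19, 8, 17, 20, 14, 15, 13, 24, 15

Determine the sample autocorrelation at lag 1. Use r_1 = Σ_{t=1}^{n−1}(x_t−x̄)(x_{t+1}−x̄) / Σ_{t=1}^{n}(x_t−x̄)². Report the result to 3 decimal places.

Mean x̄ = (17 + 15 + 19 + 8 + 17 + 20 + 14 + 15 + 13 + 24 + 15)/11 = 16.0909
Numerator Σ_{t=1}^{10}(x_t−x̄)(x_{t+1}−x̄) = -67.0992
Denominator Σ(x_t−x̄)² = 170.9091
r_1 = -67.0992 / 170.9091 = -0.393

-0.393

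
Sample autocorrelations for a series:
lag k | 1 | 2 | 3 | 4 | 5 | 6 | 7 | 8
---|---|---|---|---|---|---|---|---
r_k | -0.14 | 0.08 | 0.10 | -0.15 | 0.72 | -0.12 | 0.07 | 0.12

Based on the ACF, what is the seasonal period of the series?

The largest autocorrelation is r_5 = 0.72; the remaining lags stay at or below 0.12.
The dominant spike at lag 5 indicates a seasonal period of 5.

5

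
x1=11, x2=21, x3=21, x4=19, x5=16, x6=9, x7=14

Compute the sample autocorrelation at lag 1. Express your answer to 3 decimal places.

Mean x̄ = (11 + 21 + 21 + 19 + 16 + 9 + 14)/7 = 15.8571
Deviations from mean: -4.8571, 5.1429, 5.1429, 3.1429, 0.1429, -6.8571, -1.8571
Σ(x_t−x̄)(x_{t+1}−x̄) = (-24.9796) + (26.4490) + (16.1633) + (0.4490) + (-0.9796) + (12.7347) = 29.8367
Denominator Σ(x_t−x̄)² = 136.8571
r_1 = 29.8367 / 136.8571 = 0.218

0.218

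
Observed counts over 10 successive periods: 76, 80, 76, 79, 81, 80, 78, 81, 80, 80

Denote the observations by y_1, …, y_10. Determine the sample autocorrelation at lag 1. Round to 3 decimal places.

-0.139

Mean ȳ = (76 + 80 + 76 + 79 + 81 + 80 + 78 + 81 + 80 + 80)/10 = 79.1000
Numerator Σ_{t=1}^{9}(y_t−ȳ)(y_{t+1}−ȳ) = -4.3100
Denominator Σ(y_t−ȳ)² = 30.9000
r_1 = -4.3100 / 30.9000 = -0.139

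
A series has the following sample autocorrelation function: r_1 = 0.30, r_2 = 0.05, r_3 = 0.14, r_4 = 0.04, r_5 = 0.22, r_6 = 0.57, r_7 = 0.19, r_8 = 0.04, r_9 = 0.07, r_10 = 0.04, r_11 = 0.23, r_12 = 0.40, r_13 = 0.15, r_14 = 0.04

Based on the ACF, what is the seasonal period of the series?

6

The largest autocorrelation is r_6 = 0.57, with a weaker echo at lag 12 (0.40); the remaining lags stay at or below 0.30. The elevated value at lag 1 (0.30), dropping to 0.05 at lag 2, reflects decaying short-term dependence rather than seasonality.
The dominant spike at lag 6 indicates a seasonal period of 6.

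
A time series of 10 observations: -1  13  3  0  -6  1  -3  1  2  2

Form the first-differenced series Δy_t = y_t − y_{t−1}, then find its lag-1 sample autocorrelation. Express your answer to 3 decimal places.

First differences Δy: 14, -10, -3, -6, 7, -4, 4, 1, 0
Mean of differences = 0.3333
Numerator Σ(Δy_t−Δȳ)(Δy_{t+1}−Δȳ) = -170.4444
Denominator Σ(Δy_t−Δȳ)² = 422.0000
r_1(Δy) = -170.4444 / 422.0000 = -0.404

-0.404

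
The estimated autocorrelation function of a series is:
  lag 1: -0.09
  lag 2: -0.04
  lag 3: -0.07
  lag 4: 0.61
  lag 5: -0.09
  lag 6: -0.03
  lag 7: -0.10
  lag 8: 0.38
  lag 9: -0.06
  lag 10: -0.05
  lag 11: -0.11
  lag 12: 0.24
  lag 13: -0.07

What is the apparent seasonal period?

The largest autocorrelation is r_4 = 0.61, with weaker echoes at lags 8 (0.38) and 12 (0.24); the remaining lags stay at or below -0.03.
The dominant spike at lag 4 indicates a seasonal period of 4.

4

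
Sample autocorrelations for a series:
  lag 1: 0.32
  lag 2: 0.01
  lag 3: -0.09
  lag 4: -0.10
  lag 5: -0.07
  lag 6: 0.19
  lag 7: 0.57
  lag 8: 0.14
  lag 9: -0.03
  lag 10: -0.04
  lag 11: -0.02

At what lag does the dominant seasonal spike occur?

The largest autocorrelation is r_7 = 0.57; the remaining lags stay at or below 0.32. The elevated value at lag 1 (0.32), dropping to 0.01 at lag 2, reflects decaying short-term dependence rather than seasonality.
The dominant spike at lag 7 indicates a seasonal period of 7.

7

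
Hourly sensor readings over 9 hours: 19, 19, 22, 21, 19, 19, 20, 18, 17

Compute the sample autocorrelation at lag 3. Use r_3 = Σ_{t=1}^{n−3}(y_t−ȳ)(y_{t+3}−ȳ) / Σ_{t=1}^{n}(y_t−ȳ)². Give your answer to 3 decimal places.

Mean ȳ = (19 + 19 + 22 + 21 + 19 + 19 + 20 + 18 + 17)/9 = 19.3333
Σ(y_t−ȳ)(y_{t+3}−ȳ) = (-0.5556) + (0.1111) + (-0.8889) + (1.1111) + (0.4444) + (0.7778) = 1.0000
Denominator Σ(y_t−ȳ)² = 18.0000
r_3 = 1.0000 / 18.0000 = 0.056

0.056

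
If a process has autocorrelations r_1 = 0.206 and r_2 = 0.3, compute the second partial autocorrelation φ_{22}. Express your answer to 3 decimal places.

φ_{22} = (r_2 − r_1²) / (1 − r_1²)
r_1² = (0.206)² = 0.042436
Numerator = 0.3 − 0.0424 = 0.2576; denominator = 1 − 0.0424 = 0.9576
φ_{22} = 0.2576 / 0.9576 = 0.269

0.269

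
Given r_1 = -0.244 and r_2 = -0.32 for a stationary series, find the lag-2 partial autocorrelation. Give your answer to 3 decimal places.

-0.404

φ_{22} = (r_2 − r_1²) / (1 − r_1²)
r_1² = (-0.244)² = 0.059536
Numerator = -0.32 − 0.0595 = -0.3795; denominator = 1 − 0.0595 = 0.9405
φ_{22} = -0.3795 / 0.9405 = -0.404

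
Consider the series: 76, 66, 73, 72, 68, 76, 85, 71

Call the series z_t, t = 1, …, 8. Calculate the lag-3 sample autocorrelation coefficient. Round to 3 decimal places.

0.133

Mean z̄ = (76 + 66 + 73 + 72 + 68 + 76 + 85 + 71)/8 = 73.3750
Deviations from mean: 2.6250, -7.3750, -0.3750, -1.3750, -5.3750, 2.6250, 11.6250, -2.3750
Numerator Σ_{t=1}^{5}(z_t−z̄)(z_{t+3}−z̄) = 31.8281
Denominator Σ(z_t−z̄)² = 239.8750
r_3 = 31.8281 / 239.8750 = 0.133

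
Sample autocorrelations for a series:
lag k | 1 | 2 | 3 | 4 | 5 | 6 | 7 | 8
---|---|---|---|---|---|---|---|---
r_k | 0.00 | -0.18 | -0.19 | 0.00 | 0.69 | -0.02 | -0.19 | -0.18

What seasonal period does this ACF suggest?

5

The largest autocorrelation is r_5 = 0.69; the remaining lags stay at or below 0.00.
The dominant spike at lag 5 indicates a seasonal period of 5.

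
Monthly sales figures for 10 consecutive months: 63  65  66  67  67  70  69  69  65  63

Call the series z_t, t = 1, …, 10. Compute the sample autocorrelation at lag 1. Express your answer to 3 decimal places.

Mean z̄ = (63 + 65 + 66 + 67 + 67 + 70 + 69 + 69 + 65 + 63)/10 = 66.4000
Numerator Σ_{t=1}^{9}(z_t−z̄)(z_{t+1}−z̄) = 24.8400
Denominator Σ(z_t−z̄)² = 54.4000
r_1 = 24.8400 / 54.4000 = 0.457

0.457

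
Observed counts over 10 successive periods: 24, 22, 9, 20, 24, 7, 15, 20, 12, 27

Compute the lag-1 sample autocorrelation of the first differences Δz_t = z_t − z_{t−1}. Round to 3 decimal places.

First differences Δz: -2, -13, 11, 4, -17, 8, 5, -8, 15
Mean of differences = 0.3333
Numerator Σ(Δz_t−Δz̄)(Δz_{t+1}−Δz̄) = -393.7778
Denominator Σ(Δz_t−Δz̄)² = 976.0000
r_1(Δz) = -393.7778 / 976.0000 = -0.403

-0.403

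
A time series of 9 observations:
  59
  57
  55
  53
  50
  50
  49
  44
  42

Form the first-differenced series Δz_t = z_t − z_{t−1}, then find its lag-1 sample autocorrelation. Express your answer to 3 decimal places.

First differences Δz: -2, -2, -2, -3, 0, -1, -5, -2
Mean of differences = -2.1250
Numerator Σ(Δz_t−Δz̄)(Δz_{t+1}−Δz̄) = -3.1406
Denominator Σ(Δz_t−Δz̄)² = 14.8750
r_1(Δz) = -3.1406 / 14.8750 = -0.211

-0.211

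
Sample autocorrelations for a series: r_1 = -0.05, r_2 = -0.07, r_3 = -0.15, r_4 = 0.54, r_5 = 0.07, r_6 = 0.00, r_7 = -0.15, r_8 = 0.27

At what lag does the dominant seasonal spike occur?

4

The largest autocorrelation is r_4 = 0.54, with a weaker echo at lag 8 (0.27); the remaining lags stay at or below 0.07.
The dominant spike at lag 4 indicates a seasonal period of 4.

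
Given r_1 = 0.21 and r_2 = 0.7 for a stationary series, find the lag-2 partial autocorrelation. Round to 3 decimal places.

0.686

φ_{22} = (r_2 − r_1²) / (1 − r_1²)
r_1² = (0.21)² = 0.0441
Numerator = 0.7 − 0.0441 = 0.6559; denominator = 1 − 0.0441 = 0.9559
φ_{22} = 0.6559 / 0.9559 = 0.686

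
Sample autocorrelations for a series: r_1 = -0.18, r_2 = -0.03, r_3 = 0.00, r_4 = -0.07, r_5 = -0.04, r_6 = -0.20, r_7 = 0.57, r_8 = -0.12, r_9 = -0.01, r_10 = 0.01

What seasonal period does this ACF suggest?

7

The largest autocorrelation is r_7 = 0.57; the remaining lags stay at or below 0.01.
The dominant spike at lag 7 indicates a seasonal period of 7.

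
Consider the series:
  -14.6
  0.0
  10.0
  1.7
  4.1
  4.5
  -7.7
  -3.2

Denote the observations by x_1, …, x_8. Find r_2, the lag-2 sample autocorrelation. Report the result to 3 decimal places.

Mean x̄ = (-14.6 + 0.0 + 10.0 + 1.7 + 4.1 + 4.5 − 7.7 − 3.2)/8 = -0.6500
Deviations from mean: -13.9500, 0.6500, 10.6500, 2.3500, 4.7500, 5.1500, -7.0500, -2.5500
Numerator Σ_{t=1}^{6}(x_t−x̄)(x_{t+2}−x̄) = -130.9700
Denominator Σ(x_t−x̄)² = 419.2600
r_2 = -130.9700 / 419.2600 = -0.312

-0.312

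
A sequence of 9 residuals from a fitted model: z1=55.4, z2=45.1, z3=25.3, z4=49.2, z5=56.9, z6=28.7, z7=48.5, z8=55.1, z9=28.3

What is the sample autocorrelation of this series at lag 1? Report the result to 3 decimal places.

-0.330

Mean z̄ = (55.4 + 45.1 + 25.3 + 49.2 + 56.9 + 28.7 + 48.5 + 55.1 + 28.3)/9 = 43.6111
Numerator Σ_{t=1}^{8}(z_t−z̄)(z_{t+1}−z̄) = -428.5701
Denominator Σ(z_t−z̄)² = 1296.9889
r_1 = -428.5701 / 1296.9889 = -0.330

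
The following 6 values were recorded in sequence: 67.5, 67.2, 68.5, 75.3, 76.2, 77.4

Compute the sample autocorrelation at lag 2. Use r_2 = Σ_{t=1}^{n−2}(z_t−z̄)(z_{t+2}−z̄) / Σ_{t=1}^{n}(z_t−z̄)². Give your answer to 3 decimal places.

Mean z̄ = (67.5 + 67.2 + 68.5 + 75.3 + 76.2 + 77.4)/6 = 72.0167
Deviations from mean: -4.5167, -4.8167, -3.5167, 3.2833, 4.1833, 5.3833
Σ(z_t−z̄)(z_{t+2}−z̄) = (15.8836) + (-15.8147) + (-14.7114) + (17.6753) = 3.0328
Denominator Σ(z_t−z̄)² = 113.2283
r_2 = 3.0328 / 113.2283 = 0.027

0.027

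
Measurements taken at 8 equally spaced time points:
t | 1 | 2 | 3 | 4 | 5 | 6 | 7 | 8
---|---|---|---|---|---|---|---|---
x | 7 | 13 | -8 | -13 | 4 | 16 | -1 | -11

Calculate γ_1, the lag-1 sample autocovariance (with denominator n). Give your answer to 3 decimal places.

Mean x̄ = (7 + 13 − 8 − 13 + 4 + 16 − 1 − 11)/8 = 0.8750
Deviations: 6.1250, 12.1250, -8.8750, -13.8750, 3.1250, 15.1250, -1.8750, -11.8750
Σ_{t=1}^{7}(x_t−x̄)(x_{t+1}−x̄) = 87.6094
γ_1 = 87.6094 / 8 = 10.951

10.951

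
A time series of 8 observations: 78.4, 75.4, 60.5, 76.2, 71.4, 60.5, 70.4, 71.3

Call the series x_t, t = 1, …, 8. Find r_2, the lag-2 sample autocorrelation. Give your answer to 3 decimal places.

Mean x̄ = (78.4 + 75.4 + 60.5 + 76.2 + 71.4 + 60.5 + 70.4 + 71.3)/8 = 70.5125
Numerator Σ_{t=1}^{6}(x_t−x̄)(x_{t+2}−x̄) = -124.9928
Denominator Σ(x_t−x̄)² = 320.3688
r_2 = -124.9928 / 320.3688 = -0.390

-0.390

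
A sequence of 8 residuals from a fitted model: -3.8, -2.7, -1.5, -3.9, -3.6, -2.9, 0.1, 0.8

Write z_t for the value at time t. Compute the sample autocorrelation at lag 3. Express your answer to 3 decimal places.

-0.224

Mean z̄ = (-3.8 − 2.7 − 1.5 − 3.9 − 3.6 − 2.9 + 0.1 + 0.8)/8 = -2.1875
Numerator Σ_{t=1}^{5}(z_t−z̄)(z_{t+3}−z̄) = -5.1417
Denominator Σ(z_t−z̄)² = 22.9288
r_3 = -5.1417 / 22.9288 = -0.224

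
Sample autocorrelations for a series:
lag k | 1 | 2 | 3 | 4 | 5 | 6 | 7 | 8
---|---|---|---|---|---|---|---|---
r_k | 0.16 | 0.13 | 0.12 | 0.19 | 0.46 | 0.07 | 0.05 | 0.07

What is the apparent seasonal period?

The largest autocorrelation is r_5 = 0.46; the remaining lags stay at or below 0.19.
The dominant spike at lag 5 indicates a seasonal period of 5.

5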